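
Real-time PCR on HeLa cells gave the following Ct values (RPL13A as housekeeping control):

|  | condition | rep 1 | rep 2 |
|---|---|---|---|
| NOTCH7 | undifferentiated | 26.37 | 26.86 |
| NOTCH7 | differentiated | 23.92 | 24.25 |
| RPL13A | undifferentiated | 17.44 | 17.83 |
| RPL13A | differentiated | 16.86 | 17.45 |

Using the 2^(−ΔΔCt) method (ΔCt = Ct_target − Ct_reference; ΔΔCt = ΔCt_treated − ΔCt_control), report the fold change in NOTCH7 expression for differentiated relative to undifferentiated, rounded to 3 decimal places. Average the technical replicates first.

4.141

Mean Ct: NOTCH7 undifferentiated 26.615; NOTCH7 differentiated 24.085; RPL13A undifferentiated 17.635; RPL13A differentiated 17.155
ΔCt(undifferentiated) = 26.615 − 17.635 = 8.980
ΔCt(differentiated) = 24.085 − 17.155 = 6.930
ΔΔCt = 6.930 − 8.980 = -2.050
Fold change = 2^(−(-2.050)) = 2^2.050 = 4.1411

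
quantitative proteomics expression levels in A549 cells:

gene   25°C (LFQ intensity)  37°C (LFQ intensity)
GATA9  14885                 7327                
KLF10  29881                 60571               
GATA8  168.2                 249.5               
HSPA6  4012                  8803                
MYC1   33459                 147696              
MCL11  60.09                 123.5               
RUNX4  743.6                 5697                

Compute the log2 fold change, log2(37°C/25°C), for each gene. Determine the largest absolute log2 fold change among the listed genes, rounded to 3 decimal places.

log2(7327/14885) = -1.023  (GATA9)
log2(60571/29881) = 1.019  (KLF10)
log2(249.5/168.2) = 0.569  (GATA8)
log2(8803/4012) = 1.134  (HSPA6)
log2(147696/33459) = 2.142  (MYC1)
log2(123.5/60.09) = 1.039  (MCL11)
log2(5697/743.6) = 2.938  (RUNX4)
The largest magnitude belongs to RUNX4.

2.938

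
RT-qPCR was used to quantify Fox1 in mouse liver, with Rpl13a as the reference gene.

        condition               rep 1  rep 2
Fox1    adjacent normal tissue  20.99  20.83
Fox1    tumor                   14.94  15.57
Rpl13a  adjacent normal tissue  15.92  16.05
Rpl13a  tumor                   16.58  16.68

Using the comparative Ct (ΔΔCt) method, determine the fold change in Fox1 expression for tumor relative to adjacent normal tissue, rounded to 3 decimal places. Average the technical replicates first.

78.793

Mean Ct: Fox1 adjacent normal tissue 20.910; Fox1 tumor 15.255; Rpl13a adjacent normal tissue 15.985; Rpl13a tumor 16.630
ΔCt(adjacent normal tissue) = 20.910 − 15.985 = 4.925
ΔCt(tumor) = 15.255 − 16.630 = -1.375
ΔΔCt = -1.375 − 4.925 = -6.300
Fold change = 2^(−(-6.300)) = 2^6.300 = 78.7932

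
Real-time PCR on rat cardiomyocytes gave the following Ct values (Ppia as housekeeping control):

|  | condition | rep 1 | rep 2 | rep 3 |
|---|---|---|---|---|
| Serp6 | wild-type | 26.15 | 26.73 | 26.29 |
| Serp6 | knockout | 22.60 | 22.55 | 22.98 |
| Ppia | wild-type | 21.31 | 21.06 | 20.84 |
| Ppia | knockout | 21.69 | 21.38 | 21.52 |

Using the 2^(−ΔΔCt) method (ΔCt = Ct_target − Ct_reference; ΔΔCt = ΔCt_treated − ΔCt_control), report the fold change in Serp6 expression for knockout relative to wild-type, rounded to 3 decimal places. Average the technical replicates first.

17.630

Mean Ct: Serp6 wild-type 26.390; Serp6 knockout 22.710; Ppia wild-type 21.070; Ppia knockout 21.530
ΔCt(wild-type) = 26.390 − 21.070 = 5.320
ΔCt(knockout) = 22.710 − 21.530 = 1.180
ΔΔCt = 1.180 − 5.320 = -4.140
Fold change = 2^(−(-4.140)) = 2^4.140 = 17.6305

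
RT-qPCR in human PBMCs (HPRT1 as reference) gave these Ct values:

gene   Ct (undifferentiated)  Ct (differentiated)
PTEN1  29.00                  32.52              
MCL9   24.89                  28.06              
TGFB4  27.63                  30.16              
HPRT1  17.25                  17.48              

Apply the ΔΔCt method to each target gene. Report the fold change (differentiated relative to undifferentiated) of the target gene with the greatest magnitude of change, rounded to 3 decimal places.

PTEN1: ΔΔCt = (32.52−17.48) − (29.00−17.25) = 15.04 − 11.75 = 3.29; fold change = 2^-3.29 = 0.102
MCL9: ΔΔCt = (28.06−17.48) − (24.89−17.25) = 10.58 − 7.64 = 2.94; fold change = 2^-2.94 = 0.130
TGFB4: ΔΔCt = (30.16−17.48) − (27.63−17.25) = 12.68 − 10.38 = 2.30; fold change = 2^-2.30 = 0.203
PTEN1 has the largest |ΔΔCt| = 3.29.

0.102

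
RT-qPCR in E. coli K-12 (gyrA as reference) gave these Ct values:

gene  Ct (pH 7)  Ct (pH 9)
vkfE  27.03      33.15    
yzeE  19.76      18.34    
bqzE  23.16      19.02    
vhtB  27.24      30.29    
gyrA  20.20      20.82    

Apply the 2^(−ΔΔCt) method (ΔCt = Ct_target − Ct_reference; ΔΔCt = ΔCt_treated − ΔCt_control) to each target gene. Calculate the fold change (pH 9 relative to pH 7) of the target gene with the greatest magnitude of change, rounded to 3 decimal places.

0.022

vkfE: ΔΔCt = (33.15−20.82) − (27.03−20.20) = 12.33 − 6.83 = 5.50; fold change = 2^-5.50 = 0.022
yzeE: ΔΔCt = (18.34−20.82) − (19.76−20.20) = -2.48 − (-0.44) = -2.04; fold change = 2^2.04 = 4.112
bqzE: ΔΔCt = (19.02−20.82) − (23.16−20.20) = -1.80 − 2.96 = -4.76; fold change = 2^4.76 = 27.096
vhtB: ΔΔCt = (30.29−20.82) − (27.24−20.20) = 9.47 − 7.04 = 2.43; fold change = 2^-2.43 = 0.186
vkfE has the largest |ΔΔCt| = 5.50.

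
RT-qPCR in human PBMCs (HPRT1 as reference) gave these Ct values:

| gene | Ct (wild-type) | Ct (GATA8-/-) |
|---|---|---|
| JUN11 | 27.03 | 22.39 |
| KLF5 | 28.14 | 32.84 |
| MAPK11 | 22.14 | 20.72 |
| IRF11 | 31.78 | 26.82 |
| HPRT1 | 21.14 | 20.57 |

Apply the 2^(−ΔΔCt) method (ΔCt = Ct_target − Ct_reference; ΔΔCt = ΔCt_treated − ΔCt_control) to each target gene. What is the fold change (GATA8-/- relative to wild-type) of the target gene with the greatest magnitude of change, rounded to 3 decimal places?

JUN11: ΔΔCt = (22.39−20.57) − (27.03−21.14) = 1.82 − 5.89 = -4.07; fold change = 2^4.07 = 16.795
KLF5: ΔΔCt = (32.84−20.57) − (28.14−21.14) = 12.27 − 7.00 = 5.27; fold change = 2^-5.27 = 0.026
MAPK11: ΔΔCt = (20.72−20.57) − (22.14−21.14) = 0.15 − 1.00 = -0.85; fold change = 2^0.85 = 1.803
IRF11: ΔΔCt = (26.82−20.57) − (31.78−21.14) = 6.25 − 10.64 = -4.39; fold change = 2^4.39 = 20.966
KLF5 has the largest |ΔΔCt| = 5.27.

0.026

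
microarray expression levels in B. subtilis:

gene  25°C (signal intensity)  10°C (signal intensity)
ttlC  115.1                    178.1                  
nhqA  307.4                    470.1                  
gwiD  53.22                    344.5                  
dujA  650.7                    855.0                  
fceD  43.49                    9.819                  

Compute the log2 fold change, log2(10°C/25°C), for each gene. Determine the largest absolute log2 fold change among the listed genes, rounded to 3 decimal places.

2.694

log2(178.1/115.1) = 0.630  (ttlC)
log2(470.1/307.4) = 0.613  (nhqA)
log2(344.5/53.22) = 2.694  (gwiD)
log2(855.0/650.7) = 0.394  (dujA)
log2(9.819/43.49) = -2.147  (fceD)
The largest magnitude belongs to gwiD.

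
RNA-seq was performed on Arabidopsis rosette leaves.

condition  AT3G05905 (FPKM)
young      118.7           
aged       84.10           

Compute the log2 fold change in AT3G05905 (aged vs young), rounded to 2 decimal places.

Fold change = 84.10 / 118.7 = 0.7085
log2(0.7085) = -0.497

-0.50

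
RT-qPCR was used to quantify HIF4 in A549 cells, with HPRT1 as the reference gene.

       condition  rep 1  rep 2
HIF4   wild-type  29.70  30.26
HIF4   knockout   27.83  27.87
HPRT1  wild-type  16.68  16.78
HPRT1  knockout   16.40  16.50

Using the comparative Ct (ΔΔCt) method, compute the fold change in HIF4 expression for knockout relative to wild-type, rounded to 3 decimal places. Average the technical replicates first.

Mean Ct: HIF4 wild-type 29.980; HIF4 knockout 27.850; HPRT1 wild-type 16.730; HPRT1 knockout 16.450
ΔCt(wild-type) = 29.980 − 16.730 = 13.250
ΔCt(knockout) = 27.850 − 16.450 = 11.400
ΔΔCt = 11.400 − 13.250 = -1.850
Fold change = 2^(−(-1.850)) = 2^1.850 = 3.6050

3.605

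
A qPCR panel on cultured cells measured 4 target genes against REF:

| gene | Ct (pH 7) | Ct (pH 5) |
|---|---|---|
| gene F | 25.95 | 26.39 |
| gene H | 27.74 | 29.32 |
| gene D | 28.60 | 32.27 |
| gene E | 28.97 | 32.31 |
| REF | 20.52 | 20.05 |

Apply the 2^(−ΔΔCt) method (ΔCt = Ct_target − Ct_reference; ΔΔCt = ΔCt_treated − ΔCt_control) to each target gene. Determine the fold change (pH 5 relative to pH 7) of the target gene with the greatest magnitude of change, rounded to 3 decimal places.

0.057

gene F: ΔΔCt = (26.39−20.05) − (25.95−20.52) = 6.34 − 5.43 = 0.91; fold change = 2^-0.91 = 0.532
gene H: ΔΔCt = (29.32−20.05) − (27.74−20.52) = 9.27 − 7.22 = 2.05; fold change = 2^-2.05 = 0.241
gene D: ΔΔCt = (32.27−20.05) − (28.60−20.52) = 12.22 − 8.08 = 4.14; fold change = 2^-4.14 = 0.057
gene E: ΔΔCt = (32.31−20.05) − (28.97−20.52) = 12.26 − 8.45 = 3.81; fold change = 2^-3.81 = 0.071
gene D has the largest |ΔΔCt| = 4.14.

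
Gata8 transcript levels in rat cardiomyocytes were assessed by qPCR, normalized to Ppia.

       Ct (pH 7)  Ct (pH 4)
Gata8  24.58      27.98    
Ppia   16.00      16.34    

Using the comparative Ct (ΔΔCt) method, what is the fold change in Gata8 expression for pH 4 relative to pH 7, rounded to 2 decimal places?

0.12

ΔCt(pH 7) = 24.580 − 16.000 = 8.580
ΔCt(pH 4) = 27.980 − 16.340 = 11.640
ΔΔCt = 11.640 − 8.580 = 3.060
Fold change = 2^(−3.060) = 0.120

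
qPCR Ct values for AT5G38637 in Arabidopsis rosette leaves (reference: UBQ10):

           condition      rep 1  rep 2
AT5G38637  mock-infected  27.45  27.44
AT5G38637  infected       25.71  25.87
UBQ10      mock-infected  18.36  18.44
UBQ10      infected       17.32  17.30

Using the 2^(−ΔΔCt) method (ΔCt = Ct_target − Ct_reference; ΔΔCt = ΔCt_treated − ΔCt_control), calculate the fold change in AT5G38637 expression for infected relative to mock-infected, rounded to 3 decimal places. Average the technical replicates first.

Mean Ct: AT5G38637 mock-infected 27.445; AT5G38637 infected 25.790; UBQ10 mock-infected 18.400; UBQ10 infected 17.310
ΔCt(mock-infected) = 27.445 − 18.400 = 9.045
ΔCt(infected) = 25.790 − 17.310 = 8.480
ΔΔCt = 8.480 − 9.045 = -0.565
Fold change = 2^(−(-0.565)) = 2^0.565 = 1.4794

1.479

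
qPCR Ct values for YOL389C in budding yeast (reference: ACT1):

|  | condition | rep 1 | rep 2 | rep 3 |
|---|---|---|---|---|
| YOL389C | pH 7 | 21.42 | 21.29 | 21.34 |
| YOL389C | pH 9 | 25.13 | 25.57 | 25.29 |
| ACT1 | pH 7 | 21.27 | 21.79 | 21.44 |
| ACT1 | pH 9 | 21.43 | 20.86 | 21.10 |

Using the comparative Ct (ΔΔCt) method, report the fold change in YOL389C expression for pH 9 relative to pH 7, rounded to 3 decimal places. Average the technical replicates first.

0.049

Mean Ct: YOL389C pH 7 21.350; YOL389C pH 9 25.330; ACT1 pH 7 21.500; ACT1 pH 9 21.130
ΔCt(pH 7) = 21.350 − 21.500 = -0.150
ΔCt(pH 9) = 25.330 − 21.130 = 4.200
ΔΔCt = 4.200 − (-0.150) = 4.350
Fold change = 2^(−4.350) = 0.0490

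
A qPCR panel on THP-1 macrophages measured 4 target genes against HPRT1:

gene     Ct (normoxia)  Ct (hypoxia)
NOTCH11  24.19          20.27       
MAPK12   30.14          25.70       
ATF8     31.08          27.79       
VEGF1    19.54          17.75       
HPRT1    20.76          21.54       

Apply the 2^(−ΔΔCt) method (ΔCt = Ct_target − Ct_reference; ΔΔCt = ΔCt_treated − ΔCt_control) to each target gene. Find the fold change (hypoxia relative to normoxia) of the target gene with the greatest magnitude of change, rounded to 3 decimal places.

NOTCH11: ΔΔCt = (20.27−21.54) − (24.19−20.76) = -1.27 − 3.43 = -4.70; fold change = 2^4.70 = 25.992
MAPK12: ΔΔCt = (25.70−21.54) − (30.14−20.76) = 4.16 − 9.38 = -5.22; fold change = 2^5.22 = 37.271
ATF8: ΔΔCt = (27.79−21.54) − (31.08−20.76) = 6.25 − 10.32 = -4.07; fold change = 2^4.07 = 16.795
VEGF1: ΔΔCt = (17.75−21.54) − (19.54−20.76) = -3.79 − (-1.22) = -2.57; fold change = 2^2.57 = 5.938
MAPK12 has the largest |ΔΔCt| = 5.22.

37.271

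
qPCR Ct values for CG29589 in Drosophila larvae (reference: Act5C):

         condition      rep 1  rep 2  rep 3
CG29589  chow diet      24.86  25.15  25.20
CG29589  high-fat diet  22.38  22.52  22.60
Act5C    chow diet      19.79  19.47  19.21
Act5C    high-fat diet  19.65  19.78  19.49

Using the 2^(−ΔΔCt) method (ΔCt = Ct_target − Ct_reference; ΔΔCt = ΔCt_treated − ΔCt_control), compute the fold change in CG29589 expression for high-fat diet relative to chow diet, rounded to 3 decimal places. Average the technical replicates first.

6.589

Mean Ct: CG29589 chow diet 25.070; CG29589 high-fat diet 22.500; Act5C chow diet 19.490; Act5C high-fat diet 19.640
ΔCt(chow diet) = 25.070 − 19.490 = 5.580
ΔCt(high-fat diet) = 22.500 − 19.640 = 2.860
ΔΔCt = 2.860 − 5.580 = -2.720
Fold change = 2^(−(-2.720)) = 2^2.720 = 6.5887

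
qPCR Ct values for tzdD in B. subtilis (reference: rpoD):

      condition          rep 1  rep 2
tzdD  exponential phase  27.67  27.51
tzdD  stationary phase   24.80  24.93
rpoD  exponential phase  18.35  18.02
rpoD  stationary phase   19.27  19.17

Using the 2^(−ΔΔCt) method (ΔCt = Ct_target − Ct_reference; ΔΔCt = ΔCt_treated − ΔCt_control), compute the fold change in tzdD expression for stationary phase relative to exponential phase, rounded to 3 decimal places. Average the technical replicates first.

Mean Ct: tzdD exponential phase 27.590; tzdD stationary phase 24.865; rpoD exponential phase 18.185; rpoD stationary phase 19.220
ΔCt(exponential phase) = 27.590 − 18.185 = 9.405
ΔCt(stationary phase) = 24.865 − 19.220 = 5.645
ΔΔCt = 5.645 − 9.405 = -3.760
Fold change = 2^(−(-3.760)) = 2^3.760 = 13.5479

13.548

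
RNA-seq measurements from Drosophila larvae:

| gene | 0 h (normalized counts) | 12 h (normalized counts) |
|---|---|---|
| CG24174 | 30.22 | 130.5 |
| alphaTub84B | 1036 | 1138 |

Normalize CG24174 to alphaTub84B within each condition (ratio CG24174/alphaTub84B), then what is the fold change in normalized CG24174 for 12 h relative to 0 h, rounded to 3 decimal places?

CG24174/alphaTub84B (0 h) = 30.22 / 1036 = 0.02917
CG24174/alphaTub84B (12 h) = 130.5 / 1138 = 0.11467
Fold change = 0.11467 / 0.02917 = 3.9313

3.931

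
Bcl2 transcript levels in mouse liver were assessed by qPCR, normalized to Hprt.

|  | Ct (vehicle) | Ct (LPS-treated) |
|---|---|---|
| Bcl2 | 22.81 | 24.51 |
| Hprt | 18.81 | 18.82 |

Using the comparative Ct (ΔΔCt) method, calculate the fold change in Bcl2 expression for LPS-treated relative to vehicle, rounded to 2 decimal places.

ΔCt(vehicle) = 22.810 − 18.810 = 4.000
ΔCt(LPS-treated) = 24.510 − 18.820 = 5.690
ΔΔCt = 5.690 − 4.000 = 1.690
Fold change = 2^(−1.690) = 0.310

0.31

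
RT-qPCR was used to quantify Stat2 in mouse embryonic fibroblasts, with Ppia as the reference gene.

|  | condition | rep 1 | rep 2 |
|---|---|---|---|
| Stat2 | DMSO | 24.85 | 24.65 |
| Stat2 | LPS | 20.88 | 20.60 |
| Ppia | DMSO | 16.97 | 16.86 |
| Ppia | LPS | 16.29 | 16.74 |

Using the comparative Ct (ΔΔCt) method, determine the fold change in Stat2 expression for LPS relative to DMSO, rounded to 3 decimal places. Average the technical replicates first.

12.210

Mean Ct: Stat2 DMSO 24.750; Stat2 LPS 20.740; Ppia DMSO 16.915; Ppia LPS 16.515
ΔCt(DMSO) = 24.750 − 16.915 = 7.835
ΔCt(LPS) = 20.740 − 16.515 = 4.225
ΔΔCt = 4.225 − 7.835 = -3.610
Fold change = 2^(−(-3.610)) = 2^3.610 = 12.2101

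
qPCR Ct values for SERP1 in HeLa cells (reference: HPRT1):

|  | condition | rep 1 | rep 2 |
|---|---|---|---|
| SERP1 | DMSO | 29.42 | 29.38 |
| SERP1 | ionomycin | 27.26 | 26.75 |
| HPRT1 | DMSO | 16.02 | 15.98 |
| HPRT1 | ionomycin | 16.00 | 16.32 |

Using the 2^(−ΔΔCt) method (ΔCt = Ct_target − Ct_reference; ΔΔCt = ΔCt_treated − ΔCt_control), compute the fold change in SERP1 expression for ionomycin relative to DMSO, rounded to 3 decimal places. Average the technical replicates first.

5.877

Mean Ct: SERP1 DMSO 29.400; SERP1 ionomycin 27.005; HPRT1 DMSO 16.000; HPRT1 ionomycin 16.160
ΔCt(DMSO) = 29.400 − 16.000 = 13.400
ΔCt(ionomycin) = 27.005 − 16.160 = 10.845
ΔΔCt = 10.845 − 13.400 = -2.555
Fold change = 2^(−(-2.555)) = 2^2.555 = 5.8767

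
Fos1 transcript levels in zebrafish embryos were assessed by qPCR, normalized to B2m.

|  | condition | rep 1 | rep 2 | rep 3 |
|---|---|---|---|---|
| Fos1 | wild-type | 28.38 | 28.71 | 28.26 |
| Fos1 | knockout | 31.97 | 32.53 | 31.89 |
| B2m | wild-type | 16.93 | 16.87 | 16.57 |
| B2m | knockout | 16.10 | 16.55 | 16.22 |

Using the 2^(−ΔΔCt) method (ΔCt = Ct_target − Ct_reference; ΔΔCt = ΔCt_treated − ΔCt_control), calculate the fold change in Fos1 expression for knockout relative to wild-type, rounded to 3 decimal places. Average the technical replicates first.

0.055

Mean Ct: Fos1 wild-type 28.450; Fos1 knockout 32.130; B2m wild-type 16.790; B2m knockout 16.290
ΔCt(wild-type) = 28.450 − 16.790 = 11.660
ΔCt(knockout) = 32.130 − 16.290 = 15.840
ΔΔCt = 15.840 − 11.660 = 4.180
Fold change = 2^(−4.180) = 0.0552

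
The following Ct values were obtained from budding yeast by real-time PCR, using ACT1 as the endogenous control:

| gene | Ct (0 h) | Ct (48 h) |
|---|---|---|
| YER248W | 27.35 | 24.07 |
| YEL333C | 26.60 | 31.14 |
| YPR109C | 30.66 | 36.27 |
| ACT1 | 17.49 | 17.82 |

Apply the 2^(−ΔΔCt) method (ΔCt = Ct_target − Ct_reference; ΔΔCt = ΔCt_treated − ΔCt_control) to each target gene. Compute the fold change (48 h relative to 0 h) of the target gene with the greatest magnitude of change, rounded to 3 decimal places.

0.026

YER248W: ΔΔCt = (24.07−17.82) − (27.35−17.49) = 6.25 − 9.86 = -3.61; fold change = 2^3.61 = 12.210
YEL333C: ΔΔCt = (31.14−17.82) − (26.60−17.49) = 13.32 − 9.11 = 4.21; fold change = 2^-4.21 = 0.054
YPR109C: ΔΔCt = (36.27−17.82) − (30.66−17.49) = 18.45 − 13.17 = 5.28; fold change = 2^-5.28 = 0.026
YPR109C has the largest |ΔΔCt| = 5.28.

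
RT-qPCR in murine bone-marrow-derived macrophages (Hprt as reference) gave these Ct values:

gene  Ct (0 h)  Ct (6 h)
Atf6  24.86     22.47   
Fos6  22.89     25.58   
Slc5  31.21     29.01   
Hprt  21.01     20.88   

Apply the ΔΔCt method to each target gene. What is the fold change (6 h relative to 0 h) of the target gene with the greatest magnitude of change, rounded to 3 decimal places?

Atf6: ΔΔCt = (22.47−20.88) − (24.86−21.01) = 1.59 − 3.85 = -2.26; fold change = 2^2.26 = 4.790
Fos6: ΔΔCt = (25.58−20.88) − (22.89−21.01) = 4.70 − 1.88 = 2.82; fold change = 2^-2.82 = 0.142
Slc5: ΔΔCt = (29.01−20.88) − (31.21−21.01) = 8.13 − 10.20 = -2.07; fold change = 2^2.07 = 4.199
Fos6 has the largest |ΔΔCt| = 2.82.

0.142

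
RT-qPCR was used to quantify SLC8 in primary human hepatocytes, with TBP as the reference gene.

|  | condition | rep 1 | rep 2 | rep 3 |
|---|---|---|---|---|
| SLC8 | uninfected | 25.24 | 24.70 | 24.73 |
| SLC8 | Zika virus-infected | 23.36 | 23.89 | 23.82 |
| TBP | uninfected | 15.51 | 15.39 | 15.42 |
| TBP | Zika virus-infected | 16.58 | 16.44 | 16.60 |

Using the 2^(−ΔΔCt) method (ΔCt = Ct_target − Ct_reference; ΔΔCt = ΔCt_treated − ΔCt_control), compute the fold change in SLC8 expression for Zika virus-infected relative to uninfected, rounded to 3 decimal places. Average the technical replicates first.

4.925

Mean Ct: SLC8 uninfected 24.890; SLC8 Zika virus-infected 23.690; TBP uninfected 15.440; TBP Zika virus-infected 16.540
ΔCt(uninfected) = 24.890 − 15.440 = 9.450
ΔCt(Zika virus-infected) = 23.690 − 16.540 = 7.150
ΔΔCt = 7.150 − 9.450 = -2.300
Fold change = 2^(−(-2.300)) = 2^2.300 = 4.9246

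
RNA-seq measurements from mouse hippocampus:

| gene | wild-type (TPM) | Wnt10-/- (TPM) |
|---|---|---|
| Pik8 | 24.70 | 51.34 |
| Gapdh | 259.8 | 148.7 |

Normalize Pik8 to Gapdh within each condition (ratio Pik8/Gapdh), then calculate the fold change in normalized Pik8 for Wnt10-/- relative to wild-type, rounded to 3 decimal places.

Pik8/Gapdh (wild-type) = 24.70 / 259.8 = 0.095073
Pik8/Gapdh (Wnt10-/-) = 51.34 / 148.7 = 0.34526
Fold change = 0.34526 / 0.095073 = 3.6315

3.632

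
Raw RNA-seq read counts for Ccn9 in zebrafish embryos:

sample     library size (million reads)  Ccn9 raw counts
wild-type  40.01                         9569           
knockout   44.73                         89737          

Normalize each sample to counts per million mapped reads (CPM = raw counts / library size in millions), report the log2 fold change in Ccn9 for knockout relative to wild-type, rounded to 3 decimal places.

3.068

CPM(wild-type) = 9569 / 40.01 = 239.1652
CPM(knockout) = 89737 / 44.73 = 2006.1927
Fold change = 2006.1927 / 239.1652 = 8.38831
log2(8.38831) = 3.0684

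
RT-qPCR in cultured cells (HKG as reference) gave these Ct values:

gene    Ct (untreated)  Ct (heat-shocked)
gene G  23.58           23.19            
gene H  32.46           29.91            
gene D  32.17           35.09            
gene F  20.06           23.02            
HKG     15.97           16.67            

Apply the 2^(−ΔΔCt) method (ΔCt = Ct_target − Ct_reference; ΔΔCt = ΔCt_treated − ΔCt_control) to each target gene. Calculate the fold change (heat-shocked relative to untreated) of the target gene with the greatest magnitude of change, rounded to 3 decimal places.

9.514

gene G: ΔΔCt = (23.19−16.67) − (23.58−15.97) = 6.52 − 7.61 = -1.09; fold change = 2^1.09 = 2.129
gene H: ΔΔCt = (29.91−16.67) − (32.46−15.97) = 13.24 − 16.49 = -3.25; fold change = 2^3.25 = 9.514
gene D: ΔΔCt = (35.09−16.67) − (32.17−15.97) = 18.42 − 16.20 = 2.22; fold change = 2^-2.22 = 0.215
gene F: ΔΔCt = (23.02−16.67) − (20.06−15.97) = 6.35 − 4.09 = 2.26; fold change = 2^-2.26 = 0.209
gene H has the largest |ΔΔCt| = 3.25.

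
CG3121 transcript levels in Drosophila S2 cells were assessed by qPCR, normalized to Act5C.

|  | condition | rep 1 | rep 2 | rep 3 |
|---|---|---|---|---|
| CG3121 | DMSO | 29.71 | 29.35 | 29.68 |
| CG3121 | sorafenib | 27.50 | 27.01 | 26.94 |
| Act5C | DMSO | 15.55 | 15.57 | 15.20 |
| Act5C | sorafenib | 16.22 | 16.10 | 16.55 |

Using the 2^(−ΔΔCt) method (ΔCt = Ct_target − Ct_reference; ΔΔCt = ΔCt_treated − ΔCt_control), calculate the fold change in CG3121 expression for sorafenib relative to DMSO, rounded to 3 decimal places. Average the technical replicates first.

9.714

Mean Ct: CG3121 DMSO 29.580; CG3121 sorafenib 27.150; Act5C DMSO 15.440; Act5C sorafenib 16.290
ΔCt(DMSO) = 29.580 − 15.440 = 14.140
ΔCt(sorafenib) = 27.150 − 16.290 = 10.860
ΔΔCt = 10.860 − 14.140 = -3.280
Fold change = 2^(−(-3.280)) = 2^3.280 = 9.7136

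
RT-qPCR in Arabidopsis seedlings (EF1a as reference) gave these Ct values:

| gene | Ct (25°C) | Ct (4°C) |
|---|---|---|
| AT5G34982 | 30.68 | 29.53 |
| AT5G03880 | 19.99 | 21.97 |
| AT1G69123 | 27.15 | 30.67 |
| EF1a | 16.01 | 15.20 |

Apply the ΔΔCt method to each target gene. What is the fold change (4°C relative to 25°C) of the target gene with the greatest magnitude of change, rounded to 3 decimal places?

AT5G34982: ΔΔCt = (29.53−15.20) − (30.68−16.01) = 14.33 − 14.67 = -0.34; fold change = 2^0.34 = 1.266
AT5G03880: ΔΔCt = (21.97−15.20) − (19.99−16.01) = 6.77 − 3.98 = 2.79; fold change = 2^-2.79 = 0.145
AT1G69123: ΔΔCt = (30.67−15.20) − (27.15−16.01) = 15.47 − 11.14 = 4.33; fold change = 2^-4.33 = 0.050
AT1G69123 has the largest |ΔΔCt| = 4.33.

0.050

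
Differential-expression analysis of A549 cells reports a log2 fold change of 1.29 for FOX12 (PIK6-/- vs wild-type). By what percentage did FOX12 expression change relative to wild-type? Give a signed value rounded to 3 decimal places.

144.528%

Fold change = 2^(1.29) = 2.4453
Percent change = (FC − 1) × 100% = (2.4453 − 1) × 100 = 144.528%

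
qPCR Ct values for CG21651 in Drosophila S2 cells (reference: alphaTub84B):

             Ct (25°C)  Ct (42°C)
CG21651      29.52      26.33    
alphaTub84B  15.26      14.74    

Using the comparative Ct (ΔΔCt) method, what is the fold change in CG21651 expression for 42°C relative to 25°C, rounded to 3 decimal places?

6.364

ΔCt(25°C) = 29.520 − 15.260 = 14.260
ΔCt(42°C) = 26.330 − 14.740 = 11.590
ΔΔCt = 11.590 − 14.260 = -2.670
Fold change = 2^(−(-2.670)) = 2^2.670 = 6.3643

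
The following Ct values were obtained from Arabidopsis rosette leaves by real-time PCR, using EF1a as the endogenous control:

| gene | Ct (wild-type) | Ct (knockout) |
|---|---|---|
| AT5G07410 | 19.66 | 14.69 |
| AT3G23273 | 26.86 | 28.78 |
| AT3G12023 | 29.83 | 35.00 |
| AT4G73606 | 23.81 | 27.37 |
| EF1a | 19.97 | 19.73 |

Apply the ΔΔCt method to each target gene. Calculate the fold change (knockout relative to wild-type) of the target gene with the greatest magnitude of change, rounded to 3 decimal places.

AT5G07410: ΔΔCt = (14.69−19.73) − (19.66−19.97) = -5.04 − (-0.31) = -4.73; fold change = 2^4.73 = 26.538
AT3G23273: ΔΔCt = (28.78−19.73) − (26.86−19.97) = 9.05 − 6.89 = 2.16; fold change = 2^-2.16 = 0.224
AT3G12023: ΔΔCt = (35.00−19.73) − (29.83−19.97) = 15.27 − 9.86 = 5.41; fold change = 2^-5.41 = 0.024
AT4G73606: ΔΔCt = (27.37−19.73) − (23.81−19.97) = 7.64 − 3.84 = 3.80; fold change = 2^-3.80 = 0.072
AT3G12023 has the largest |ΔΔCt| = 5.41.

0.024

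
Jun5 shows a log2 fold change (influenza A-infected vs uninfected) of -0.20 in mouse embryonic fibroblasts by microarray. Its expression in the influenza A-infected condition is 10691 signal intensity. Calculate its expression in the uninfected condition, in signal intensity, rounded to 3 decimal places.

12280.734

Fold change = 2^(-0.20) = 0.8706
uninfected expression = 10691 / 0.8706 = 12280.734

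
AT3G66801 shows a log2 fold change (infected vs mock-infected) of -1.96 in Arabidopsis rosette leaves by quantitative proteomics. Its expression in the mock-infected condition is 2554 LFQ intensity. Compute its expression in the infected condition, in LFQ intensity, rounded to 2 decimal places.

656.45

Fold change = 2^(-1.96) = 0.2570
infected expression = 2554 × 0.2570 = 656.45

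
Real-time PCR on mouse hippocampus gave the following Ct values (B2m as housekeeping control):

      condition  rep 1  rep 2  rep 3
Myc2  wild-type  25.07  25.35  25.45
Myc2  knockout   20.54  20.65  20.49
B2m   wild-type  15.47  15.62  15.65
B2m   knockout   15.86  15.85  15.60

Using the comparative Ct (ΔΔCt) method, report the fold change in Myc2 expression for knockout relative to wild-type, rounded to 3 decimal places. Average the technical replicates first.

Mean Ct: Myc2 wild-type 25.290; Myc2 knockout 20.560; B2m wild-type 15.580; B2m knockout 15.770
ΔCt(wild-type) = 25.290 − 15.580 = 9.710
ΔCt(knockout) = 20.560 − 15.770 = 4.790
ΔΔCt = 4.790 − 9.710 = -4.920
Fold change = 2^(−(-4.920)) = 2^4.920 = 30.2738

30.274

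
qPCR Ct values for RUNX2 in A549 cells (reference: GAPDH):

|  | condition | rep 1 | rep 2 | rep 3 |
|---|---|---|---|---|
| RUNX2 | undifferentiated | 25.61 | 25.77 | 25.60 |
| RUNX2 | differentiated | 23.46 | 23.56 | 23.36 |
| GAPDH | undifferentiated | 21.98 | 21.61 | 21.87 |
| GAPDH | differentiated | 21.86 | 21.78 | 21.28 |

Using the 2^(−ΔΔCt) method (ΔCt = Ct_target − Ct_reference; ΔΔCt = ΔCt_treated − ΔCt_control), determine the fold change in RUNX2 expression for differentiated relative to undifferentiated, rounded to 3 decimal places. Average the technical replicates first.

4.056

Mean Ct: RUNX2 undifferentiated 25.660; RUNX2 differentiated 23.460; GAPDH undifferentiated 21.820; GAPDH differentiated 21.640
ΔCt(undifferentiated) = 25.660 − 21.820 = 3.840
ΔCt(differentiated) = 23.460 − 21.640 = 1.820
ΔΔCt = 1.820 − 3.840 = -2.020
Fold change = 2^(−(-2.020)) = 2^2.020 = 4.0558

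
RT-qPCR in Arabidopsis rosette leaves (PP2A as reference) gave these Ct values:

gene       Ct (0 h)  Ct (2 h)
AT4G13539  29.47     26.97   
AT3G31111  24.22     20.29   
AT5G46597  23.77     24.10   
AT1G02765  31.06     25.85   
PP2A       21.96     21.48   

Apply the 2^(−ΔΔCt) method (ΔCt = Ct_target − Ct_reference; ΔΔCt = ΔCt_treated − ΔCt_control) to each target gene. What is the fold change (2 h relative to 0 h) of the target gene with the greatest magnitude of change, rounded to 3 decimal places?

AT4G13539: ΔΔCt = (26.97−21.48) − (29.47−21.96) = 5.49 − 7.51 = -2.02; fold change = 2^2.02 = 4.056
AT3G31111: ΔΔCt = (20.29−21.48) − (24.22−21.96) = -1.19 − 2.26 = -3.45; fold change = 2^3.45 = 10.928
AT5G46597: ΔΔCt = (24.10−21.48) − (23.77−21.96) = 2.62 − 1.81 = 0.81; fold change = 2^-0.81 = 0.570
AT1G02765: ΔΔCt = (25.85−21.48) − (31.06−21.96) = 4.37 − 9.10 = -4.73; fold change = 2^4.73 = 26.538
AT1G02765 has the largest |ΔΔCt| = 4.73.

26.538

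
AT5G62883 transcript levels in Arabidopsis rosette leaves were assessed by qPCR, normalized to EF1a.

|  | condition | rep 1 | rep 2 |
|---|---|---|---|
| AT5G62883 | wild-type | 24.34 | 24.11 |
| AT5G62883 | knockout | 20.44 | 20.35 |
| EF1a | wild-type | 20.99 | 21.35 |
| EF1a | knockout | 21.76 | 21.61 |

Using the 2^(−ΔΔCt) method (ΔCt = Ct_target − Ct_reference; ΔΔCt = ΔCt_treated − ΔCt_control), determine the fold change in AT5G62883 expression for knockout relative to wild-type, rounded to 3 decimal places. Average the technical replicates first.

Mean Ct: AT5G62883 wild-type 24.225; AT5G62883 knockout 20.395; EF1a wild-type 21.170; EF1a knockout 21.685
ΔCt(wild-type) = 24.225 − 21.170 = 3.055
ΔCt(knockout) = 20.395 − 21.685 = -1.290
ΔΔCt = -1.290 − 3.055 = -4.345
Fold change = 2^(−(-4.345)) = 2^4.345 = 20.3224

20.322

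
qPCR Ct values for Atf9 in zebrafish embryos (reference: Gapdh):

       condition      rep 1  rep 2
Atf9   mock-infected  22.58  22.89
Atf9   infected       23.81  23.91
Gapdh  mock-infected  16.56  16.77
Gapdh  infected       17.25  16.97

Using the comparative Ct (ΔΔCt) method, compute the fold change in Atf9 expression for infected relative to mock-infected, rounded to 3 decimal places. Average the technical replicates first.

Mean Ct: Atf9 mock-infected 22.735; Atf9 infected 23.860; Gapdh mock-infected 16.665; Gapdh infected 17.110
ΔCt(mock-infected) = 22.735 − 16.665 = 6.070
ΔCt(infected) = 23.860 − 17.110 = 6.750
ΔΔCt = 6.750 − 6.070 = 0.680
Fold change = 2^(−0.680) = 0.6242

0.624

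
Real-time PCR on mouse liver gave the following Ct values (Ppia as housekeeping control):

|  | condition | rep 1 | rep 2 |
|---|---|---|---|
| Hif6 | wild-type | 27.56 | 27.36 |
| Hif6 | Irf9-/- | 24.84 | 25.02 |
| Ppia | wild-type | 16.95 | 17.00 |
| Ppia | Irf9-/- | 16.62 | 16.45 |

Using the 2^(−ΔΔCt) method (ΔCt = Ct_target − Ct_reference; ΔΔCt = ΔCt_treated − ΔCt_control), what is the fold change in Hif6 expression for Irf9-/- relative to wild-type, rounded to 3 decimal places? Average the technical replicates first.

Mean Ct: Hif6 wild-type 27.460; Hif6 Irf9-/- 24.930; Ppia wild-type 16.975; Ppia Irf9-/- 16.535
ΔCt(wild-type) = 27.460 − 16.975 = 10.485
ΔCt(Irf9-/-) = 24.930 − 16.535 = 8.395
ΔΔCt = 8.395 − 10.485 = -2.090
Fold change = 2^(−(-2.090)) = 2^2.090 = 4.2575

4.257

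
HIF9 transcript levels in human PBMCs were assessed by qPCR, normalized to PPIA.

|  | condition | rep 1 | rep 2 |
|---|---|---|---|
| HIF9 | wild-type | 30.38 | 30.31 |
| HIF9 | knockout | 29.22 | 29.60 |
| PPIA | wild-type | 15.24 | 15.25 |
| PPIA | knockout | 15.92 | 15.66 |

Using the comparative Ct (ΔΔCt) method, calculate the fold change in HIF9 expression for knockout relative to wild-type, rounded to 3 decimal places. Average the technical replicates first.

2.789

Mean Ct: HIF9 wild-type 30.345; HIF9 knockout 29.410; PPIA wild-type 15.245; PPIA knockout 15.790
ΔCt(wild-type) = 30.345 − 15.245 = 15.100
ΔCt(knockout) = 29.410 − 15.790 = 13.620
ΔΔCt = 13.620 − 15.100 = -1.480
Fold change = 2^(−(-1.480)) = 2^1.480 = 2.7895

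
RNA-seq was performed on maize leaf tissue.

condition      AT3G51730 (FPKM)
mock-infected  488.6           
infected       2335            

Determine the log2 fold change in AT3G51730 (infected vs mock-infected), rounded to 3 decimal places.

2.257

Fold change = 2335 / 488.6 = 4.7790
log2(4.7790) = 2.2567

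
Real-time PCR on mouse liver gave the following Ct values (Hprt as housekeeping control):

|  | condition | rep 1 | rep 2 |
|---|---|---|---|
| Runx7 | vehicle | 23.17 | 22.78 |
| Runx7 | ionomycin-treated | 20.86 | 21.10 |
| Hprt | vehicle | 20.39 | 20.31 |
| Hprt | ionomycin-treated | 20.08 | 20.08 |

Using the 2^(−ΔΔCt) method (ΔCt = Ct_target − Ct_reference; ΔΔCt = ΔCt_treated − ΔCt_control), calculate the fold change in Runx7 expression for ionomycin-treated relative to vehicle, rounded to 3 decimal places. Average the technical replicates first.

Mean Ct: Runx7 vehicle 22.975; Runx7 ionomycin-treated 20.980; Hprt vehicle 20.350; Hprt ionomycin-treated 20.080
ΔCt(vehicle) = 22.975 − 20.350 = 2.625
ΔCt(ionomycin-treated) = 20.980 − 20.080 = 0.900
ΔΔCt = 0.900 − 2.625 = -1.725
Fold change = 2^(−(-1.725)) = 2^1.725 = 3.3058

3.306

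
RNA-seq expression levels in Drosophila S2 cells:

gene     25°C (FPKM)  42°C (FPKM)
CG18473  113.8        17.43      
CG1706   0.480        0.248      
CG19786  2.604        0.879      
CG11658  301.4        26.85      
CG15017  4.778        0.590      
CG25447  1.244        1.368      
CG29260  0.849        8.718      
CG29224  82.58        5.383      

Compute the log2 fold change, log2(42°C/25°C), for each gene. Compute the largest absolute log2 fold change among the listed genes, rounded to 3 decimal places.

log2(17.43/113.8) = -2.707  (CG18473)
log2(0.248/0.480) = -0.953  (CG1706)
log2(0.879/2.604) = -1.567  (CG19786)
log2(26.85/301.4) = -3.489  (CG11658)
log2(0.590/4.778) = -3.018  (CG15017)
log2(1.368/1.244) = 0.137  (CG25447)
log2(8.718/0.849) = 3.360  (CG29260)
log2(5.383/82.58) = -3.939  (CG29224)
The largest magnitude belongs to CG29224.

3.939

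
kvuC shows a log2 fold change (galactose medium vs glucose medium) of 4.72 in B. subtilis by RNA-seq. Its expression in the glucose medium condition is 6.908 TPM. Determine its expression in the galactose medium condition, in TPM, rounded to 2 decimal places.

182.06

Fold change = 2^(4.72) = 26.3549
galactose medium expression = 6.908 × 26.3549 = 182.06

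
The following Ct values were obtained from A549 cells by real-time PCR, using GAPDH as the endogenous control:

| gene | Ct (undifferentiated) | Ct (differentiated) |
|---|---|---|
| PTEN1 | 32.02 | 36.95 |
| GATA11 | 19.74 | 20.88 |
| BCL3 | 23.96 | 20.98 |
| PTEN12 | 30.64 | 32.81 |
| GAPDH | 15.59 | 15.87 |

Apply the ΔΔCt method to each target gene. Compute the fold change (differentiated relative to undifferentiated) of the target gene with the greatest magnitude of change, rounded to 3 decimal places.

0.040

PTEN1: ΔΔCt = (36.95−15.87) − (32.02−15.59) = 21.08 − 16.43 = 4.65; fold change = 2^-4.65 = 0.040
GATA11: ΔΔCt = (20.88−15.87) − (19.74−15.59) = 5.01 − 4.15 = 0.86; fold change = 2^-0.86 = 0.551
BCL3: ΔΔCt = (20.98−15.87) − (23.96−15.59) = 5.11 − 8.37 = -3.26; fold change = 2^3.26 = 9.580
PTEN12: ΔΔCt = (32.81−15.87) − (30.64−15.59) = 16.94 − 15.05 = 1.89; fold change = 2^-1.89 = 0.270
PTEN1 has the largest |ΔΔCt| = 4.65.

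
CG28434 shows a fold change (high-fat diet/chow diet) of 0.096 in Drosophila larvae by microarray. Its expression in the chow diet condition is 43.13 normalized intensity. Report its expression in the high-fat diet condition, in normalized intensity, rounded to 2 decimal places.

4.14

high-fat diet expression = 43.13 × 0.096 = 4.14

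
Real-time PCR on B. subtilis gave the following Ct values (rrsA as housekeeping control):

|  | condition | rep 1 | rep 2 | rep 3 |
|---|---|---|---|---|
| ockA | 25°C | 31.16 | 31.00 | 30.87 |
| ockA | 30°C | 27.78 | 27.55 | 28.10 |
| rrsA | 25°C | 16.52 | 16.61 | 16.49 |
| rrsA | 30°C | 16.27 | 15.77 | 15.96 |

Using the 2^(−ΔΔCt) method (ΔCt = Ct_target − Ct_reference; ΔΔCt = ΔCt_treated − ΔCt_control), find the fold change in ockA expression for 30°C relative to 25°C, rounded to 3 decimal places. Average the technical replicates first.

6.320

Mean Ct: ockA 25°C 31.010; ockA 30°C 27.810; rrsA 25°C 16.540; rrsA 30°C 16.000
ΔCt(25°C) = 31.010 − 16.540 = 14.470
ΔCt(30°C) = 27.810 − 16.000 = 11.810
ΔΔCt = 11.810 − 14.470 = -2.660
Fold change = 2^(−(-2.660)) = 2^2.660 = 6.3203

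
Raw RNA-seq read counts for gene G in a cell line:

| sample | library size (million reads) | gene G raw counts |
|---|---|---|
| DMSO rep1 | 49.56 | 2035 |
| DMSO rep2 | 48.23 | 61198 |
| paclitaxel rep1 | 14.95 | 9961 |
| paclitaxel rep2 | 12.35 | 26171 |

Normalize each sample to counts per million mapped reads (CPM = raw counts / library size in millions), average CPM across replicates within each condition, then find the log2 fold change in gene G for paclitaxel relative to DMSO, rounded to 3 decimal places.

CPM(DMSO rep1) = 2035 / 49.56 = 41.0613
CPM(DMSO rep2) = 61198 / 48.23 = 1268.8783
CPM(paclitaxel rep1) = 9961 / 14.95 = 666.2876
CPM(paclitaxel rep2) = 26171 / 12.35 = 2119.1093
mean CPM(DMSO) = 654.9698; mean CPM(paclitaxel) = 1392.6985
Fold change = 1392.6985 / 654.9698 = 2.12636
log2(2.12636) = 1.0884

1.088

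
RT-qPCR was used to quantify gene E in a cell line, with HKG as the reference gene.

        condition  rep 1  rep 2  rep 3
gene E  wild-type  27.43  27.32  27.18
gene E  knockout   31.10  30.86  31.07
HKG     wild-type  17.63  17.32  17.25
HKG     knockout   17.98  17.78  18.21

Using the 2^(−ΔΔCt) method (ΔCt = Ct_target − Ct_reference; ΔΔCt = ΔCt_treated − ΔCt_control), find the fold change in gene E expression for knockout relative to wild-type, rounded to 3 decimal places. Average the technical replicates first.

0.116

Mean Ct: gene E wild-type 27.310; gene E knockout 31.010; HKG wild-type 17.400; HKG knockout 17.990
ΔCt(wild-type) = 27.310 − 17.400 = 9.910
ΔCt(knockout) = 31.010 − 17.990 = 13.020
ΔΔCt = 13.020 − 9.910 = 3.110
Fold change = 2^(−3.110) = 0.1158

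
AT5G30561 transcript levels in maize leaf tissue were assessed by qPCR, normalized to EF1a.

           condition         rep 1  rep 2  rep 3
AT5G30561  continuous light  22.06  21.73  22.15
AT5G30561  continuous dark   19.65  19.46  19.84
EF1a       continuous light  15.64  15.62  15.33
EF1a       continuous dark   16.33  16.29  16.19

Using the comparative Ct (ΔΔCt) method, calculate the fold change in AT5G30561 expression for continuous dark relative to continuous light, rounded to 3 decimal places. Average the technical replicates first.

Mean Ct: AT5G30561 continuous light 21.980; AT5G30561 continuous dark 19.650; EF1a continuous light 15.530; EF1a continuous dark 16.270
ΔCt(continuous light) = 21.980 − 15.530 = 6.450
ΔCt(continuous dark) = 19.650 − 16.270 = 3.380
ΔΔCt = 3.380 − 6.450 = -3.070
Fold change = 2^(−(-3.070)) = 2^3.070 = 8.3977

8.398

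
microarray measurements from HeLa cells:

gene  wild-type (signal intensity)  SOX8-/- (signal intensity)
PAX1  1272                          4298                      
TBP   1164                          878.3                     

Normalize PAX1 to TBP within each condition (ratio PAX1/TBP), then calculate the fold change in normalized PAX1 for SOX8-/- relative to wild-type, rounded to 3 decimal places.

PAX1/TBP (wild-type) = 1272 / 1164 = 1.0928
PAX1/TBP (SOX8-/-) = 4298 / 878.3 = 4.8935
Fold change = 4.8935 / 1.0928 = 4.4781

4.478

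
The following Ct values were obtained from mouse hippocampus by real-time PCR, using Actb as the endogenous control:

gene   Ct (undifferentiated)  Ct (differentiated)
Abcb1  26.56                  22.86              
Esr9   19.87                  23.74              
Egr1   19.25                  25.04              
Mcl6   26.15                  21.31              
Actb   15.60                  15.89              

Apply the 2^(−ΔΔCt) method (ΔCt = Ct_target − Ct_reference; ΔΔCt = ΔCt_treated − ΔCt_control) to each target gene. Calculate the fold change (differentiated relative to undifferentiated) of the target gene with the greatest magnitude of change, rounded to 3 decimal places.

0.022

Abcb1: ΔΔCt = (22.86−15.89) − (26.56−15.60) = 6.97 − 10.96 = -3.99; fold change = 2^3.99 = 15.889
Esr9: ΔΔCt = (23.74−15.89) − (19.87−15.60) = 7.85 − 4.27 = 3.58; fold change = 2^-3.58 = 0.084
Egr1: ΔΔCt = (25.04−15.89) − (19.25−15.60) = 9.15 − 3.65 = 5.50; fold change = 2^-5.50 = 0.022
Mcl6: ΔΔCt = (21.31−15.89) − (26.15−15.60) = 5.42 − 10.55 = -5.13; fold change = 2^5.13 = 35.017
Egr1 has the largest |ΔΔCt| = 5.50.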